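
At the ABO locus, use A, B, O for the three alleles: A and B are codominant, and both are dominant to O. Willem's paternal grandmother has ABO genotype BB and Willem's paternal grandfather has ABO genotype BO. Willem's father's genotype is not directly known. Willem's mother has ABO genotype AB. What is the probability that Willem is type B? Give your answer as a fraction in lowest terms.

Willem's father's ABO genotype from BB × BO: 1/2 BB, 1/2 BO.
Crossing each possibility with the mother AB and summing P(type B): 1/2·1/2 + 1/2·1/2 = 1/2.

1/2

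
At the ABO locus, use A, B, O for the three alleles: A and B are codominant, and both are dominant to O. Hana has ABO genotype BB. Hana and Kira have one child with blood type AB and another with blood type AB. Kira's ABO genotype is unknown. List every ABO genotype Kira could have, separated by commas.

For each candidate genotype of Kira, check whether crossing it with BB can produce every observed child phenotype.
  AA → possible child types {AB} ✓
  AB → possible child types {B, AB} ✓
  AO → possible child types {B, AB} ✓
  BB → possible child types {B} ✗
  BO → possible child types {B} ✗
  OO → possible child types {B} ✗

AA, AB, AO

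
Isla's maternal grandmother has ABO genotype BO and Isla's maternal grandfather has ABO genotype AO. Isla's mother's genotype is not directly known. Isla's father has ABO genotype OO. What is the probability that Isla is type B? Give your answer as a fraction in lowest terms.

1/4

Isla's mother's ABO genotype from BO × AO: 1/4 AB, 1/4 AO, 1/4 BO, 1/4 OO.
Crossing each possibility with the father OO and summing P(type B): 1/4·1/2 + 1/4·0 + 1/4·1/2 + 1/4·0 = 1/4.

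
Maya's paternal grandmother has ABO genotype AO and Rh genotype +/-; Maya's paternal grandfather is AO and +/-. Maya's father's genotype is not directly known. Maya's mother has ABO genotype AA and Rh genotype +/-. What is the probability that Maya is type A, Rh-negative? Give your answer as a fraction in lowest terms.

1/4

Maya's father's ABO genotype from AO × AO: 1/4 AA, 1/2 AO, 1/4 OO.
Crossing each possibility with the mother AA and summing P(type A): 1/4·1 + 1/2·1 + 1/4·1 = 1.
Similarly for Rh via the father's Rh distribution: P(Rh-) = 1/4.
Independent loci: 1 × 1/4 = 1/4.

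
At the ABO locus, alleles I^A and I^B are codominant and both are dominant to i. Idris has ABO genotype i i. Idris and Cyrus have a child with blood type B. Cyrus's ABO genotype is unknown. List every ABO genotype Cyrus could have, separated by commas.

I^A I^B, I^B I^B, I^B i

For each candidate genotype of Cyrus, check whether crossing it with i i can produce every observed child phenotype.
  I^A I^A → possible child types {A} ✗
  I^A I^B → possible child types {A, B} ✓
  I^A i → possible child types {O, A} ✗
  I^B I^B → possible child types {B} ✓
  I^B i → possible child types {O, B} ✓
  i i → possible child types {O} ✗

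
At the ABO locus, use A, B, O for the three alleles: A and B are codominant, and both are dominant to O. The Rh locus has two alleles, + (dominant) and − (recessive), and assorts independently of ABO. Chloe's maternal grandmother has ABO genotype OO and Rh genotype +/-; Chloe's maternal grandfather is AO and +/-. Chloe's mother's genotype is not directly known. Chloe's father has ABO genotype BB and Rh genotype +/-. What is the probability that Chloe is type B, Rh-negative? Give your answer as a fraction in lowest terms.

3/16

Chloe's mother's ABO genotype from OO × AO: 1/2 AO, 1/2 OO.
Crossing each possibility with the father BB and summing P(type B): 1/2·1/2 + 1/2·1 = 3/4.
Similarly for Rh via the mother's Rh distribution: P(Rh-) = 1/4.
Independent loci: 3/4 × 1/4 = 3/16.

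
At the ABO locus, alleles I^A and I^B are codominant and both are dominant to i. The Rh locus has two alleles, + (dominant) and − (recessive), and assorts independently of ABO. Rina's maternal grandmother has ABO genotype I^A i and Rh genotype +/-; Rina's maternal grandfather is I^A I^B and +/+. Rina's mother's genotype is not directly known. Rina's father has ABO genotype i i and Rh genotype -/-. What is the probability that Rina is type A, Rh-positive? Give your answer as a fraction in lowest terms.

3/8

Rina's mother's ABO genotype from I^A i × I^A I^B: 1/4 I^A I^A, 1/4 I^A I^B, 1/4 I^A i, 1/4 I^B i.
Crossing each possibility with the father i i and summing P(type A): 1/4·1 + 1/4·1/2 + 1/4·1/2 + 1/4·0 = 1/2.
Similarly for Rh via the mother's Rh distribution: P(Rh+) = 3/4.
Independent loci: 1/2 × 3/4 = 3/8.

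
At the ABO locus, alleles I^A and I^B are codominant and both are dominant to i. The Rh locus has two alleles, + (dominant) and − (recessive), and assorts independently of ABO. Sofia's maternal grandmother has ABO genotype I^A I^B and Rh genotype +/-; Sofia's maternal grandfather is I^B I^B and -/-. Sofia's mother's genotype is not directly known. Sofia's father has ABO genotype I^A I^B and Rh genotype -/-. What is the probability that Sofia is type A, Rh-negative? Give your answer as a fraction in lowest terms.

3/32

Sofia's mother's ABO genotype from I^A I^B × I^B I^B: 1/2 I^A I^B, 1/2 I^B I^B.
Crossing each possibility with the father I^A I^B and summing P(type A): 1/2·1/4 + 1/2·0 = 1/8.
Similarly for Rh via the mother's Rh distribution: P(Rh-) = 3/4.
Independent loci: 1/8 × 3/4 = 3/32.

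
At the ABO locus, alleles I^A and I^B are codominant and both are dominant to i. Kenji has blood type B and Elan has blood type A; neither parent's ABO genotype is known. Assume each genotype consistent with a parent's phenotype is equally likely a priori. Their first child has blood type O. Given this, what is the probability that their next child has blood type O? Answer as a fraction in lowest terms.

1/4

Possible genotypes: Kenji ∈ {I^B I^B, I^B i}; Elan ∈ {I^A I^A, I^A i}.
Weight each parental genotype pair by prior × P(type-O child):
  I^B i × I^A i: posterior weight 1; P(next child type O) = 1/4.
Weighted sum = 1/4.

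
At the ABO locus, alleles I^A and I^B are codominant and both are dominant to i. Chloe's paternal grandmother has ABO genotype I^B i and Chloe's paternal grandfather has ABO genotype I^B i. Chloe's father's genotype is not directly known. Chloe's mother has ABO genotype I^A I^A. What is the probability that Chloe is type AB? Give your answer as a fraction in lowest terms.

1/2

Chloe's father's ABO genotype from I^B i × I^B i: 1/4 I^B I^B, 1/2 I^B i, 1/4 i i.
Crossing each possibility with the mother I^A I^A and summing P(type AB): 1/4·1 + 1/2·1/2 + 1/4·0 = 1/2.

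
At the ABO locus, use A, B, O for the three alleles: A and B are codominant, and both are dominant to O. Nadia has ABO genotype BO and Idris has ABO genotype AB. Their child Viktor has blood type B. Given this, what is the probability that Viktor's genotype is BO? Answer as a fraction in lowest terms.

Cross BO × AB → 1/4 AB, 1/4 AO, 1/4 BB, 1/4 BO.
Type-B genotypes among offspring: BB (1/4), BO (1/4); total 1/2.
P(BO | type B) = (1/4) / (1/2) = 1/2.

1/2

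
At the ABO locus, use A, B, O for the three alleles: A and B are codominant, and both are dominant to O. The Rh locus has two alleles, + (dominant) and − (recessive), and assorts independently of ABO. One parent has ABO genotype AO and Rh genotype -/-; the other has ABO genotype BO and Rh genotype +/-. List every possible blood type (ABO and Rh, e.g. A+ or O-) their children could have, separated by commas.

Gametes from AO × BO give offspring ABO genotypes AB, AO, BO, OO, i.e. phenotypes O, A, B, AB.
Rh cross -/- × +/- → phenotypes Rh+, Rh-.
Combining independently: O+, O-, A+, A-, B+, B-, AB+, AB-.

O+, O-, A+, A-, B+, B-, AB+, AB-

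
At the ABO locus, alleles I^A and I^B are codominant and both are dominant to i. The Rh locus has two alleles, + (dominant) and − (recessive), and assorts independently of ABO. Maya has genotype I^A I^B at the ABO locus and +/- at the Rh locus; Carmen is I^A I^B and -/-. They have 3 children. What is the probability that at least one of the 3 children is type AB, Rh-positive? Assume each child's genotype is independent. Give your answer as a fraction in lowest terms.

ABO cross I^A I^B × I^A I^B → 1/4 A, 1/4 B, 1/2 AB.
Rh cross +/- × -/- → 1/2 Rh+, 1/2 Rh-; so P(type AB, Rh-positive) = 1/2 × 1/2 = 1/4 per child.
P(none) = (3/4)^3 = 27/64; P(at least one) = 1 − 27/64 = 37/64.

37/64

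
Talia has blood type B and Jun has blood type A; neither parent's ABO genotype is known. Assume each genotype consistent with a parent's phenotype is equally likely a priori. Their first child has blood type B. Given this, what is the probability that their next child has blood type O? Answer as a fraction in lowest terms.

1/12

Possible genotypes: Talia ∈ {I^B I^B, I^B i}; Jun ∈ {I^A I^A, I^A i}.
Weight each parental genotype pair by prior × P(type-B child):
  I^B I^B × I^A i: posterior weight 2/3; P(next child type O) = 0.
  I^B i × I^A i: posterior weight 1/3; P(next child type O) = 1/4.
Weighted sum = 1/12.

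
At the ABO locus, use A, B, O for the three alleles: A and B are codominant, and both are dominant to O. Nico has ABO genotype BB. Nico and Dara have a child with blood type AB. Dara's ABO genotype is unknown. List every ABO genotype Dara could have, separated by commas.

AA, AB, AO

For each candidate genotype of Dara, check whether crossing it with BB can produce every observed child phenotype.
  AA → possible child types {AB} ✓
  AB → possible child types {B, AB} ✓
  AO → possible child types {B, AB} ✓
  BB → possible child types {B} ✗
  BO → possible child types {B} ✗
  OO → possible child types {B} ✗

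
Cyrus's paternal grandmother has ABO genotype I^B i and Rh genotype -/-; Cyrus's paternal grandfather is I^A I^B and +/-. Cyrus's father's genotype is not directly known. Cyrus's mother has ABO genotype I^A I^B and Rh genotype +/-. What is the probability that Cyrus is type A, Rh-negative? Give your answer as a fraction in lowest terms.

Cyrus's father's ABO genotype from I^B i × I^A I^B: 1/4 I^A I^B, 1/4 I^A i, 1/4 I^B I^B, 1/4 I^B i.
Crossing each possibility with the mother I^A I^B and summing P(type A): 1/4·1/4 + 1/4·1/2 + 1/4·0 + 1/4·1/4 = 1/4.
Similarly for Rh via the father's Rh distribution: P(Rh-) = 3/8.
Independent loci: 1/4 × 3/8 = 3/32.

3/32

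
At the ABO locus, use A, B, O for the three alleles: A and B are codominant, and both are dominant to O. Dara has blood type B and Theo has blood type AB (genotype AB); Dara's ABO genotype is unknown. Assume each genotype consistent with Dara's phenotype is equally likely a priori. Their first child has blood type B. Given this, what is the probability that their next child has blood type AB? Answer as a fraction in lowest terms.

3/8

Possible genotypes: Dara ∈ {BB, BO}; Theo ∈ {AB}.
Weight each parental genotype pair by prior × P(type-B child):
  BB × AB: posterior weight 1/2; P(next child type AB) = 1/2.
  BO × AB: posterior weight 1/2; P(next child type AB) = 1/4.
Weighted sum = 3/8.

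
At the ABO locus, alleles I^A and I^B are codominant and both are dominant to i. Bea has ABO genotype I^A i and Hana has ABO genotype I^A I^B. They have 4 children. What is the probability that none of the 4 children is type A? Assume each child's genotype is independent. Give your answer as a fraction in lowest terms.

ABO cross I^A i × I^A I^B → 1/2 A, 1/4 B, 1/4 AB.
So P(type A) = 1/2 per child.
P(not type A) = 1/2 for one child; (1/2)^4 = 1/16.

1/16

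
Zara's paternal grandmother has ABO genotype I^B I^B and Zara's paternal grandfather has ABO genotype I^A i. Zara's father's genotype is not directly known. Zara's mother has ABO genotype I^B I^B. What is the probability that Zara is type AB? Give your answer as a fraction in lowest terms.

1/4

Zara's father's ABO genotype from I^B I^B × I^A i: 1/2 I^A I^B, 1/2 I^B i.
Crossing each possibility with the mother I^B I^B and summing P(type AB): 1/2·1/2 + 1/2·0 = 1/4.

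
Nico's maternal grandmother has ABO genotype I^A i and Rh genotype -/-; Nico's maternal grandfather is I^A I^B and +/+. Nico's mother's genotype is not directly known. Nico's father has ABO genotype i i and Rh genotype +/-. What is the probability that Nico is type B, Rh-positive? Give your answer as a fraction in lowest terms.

3/16

Nico's mother's ABO genotype from I^A i × I^A I^B: 1/4 I^A I^A, 1/4 I^A I^B, 1/4 I^A i, 1/4 I^B i.
Crossing each possibility with the father i i and summing P(type B): 1/4·0 + 1/4·1/2 + 1/4·0 + 1/4·1/2 = 1/4.
Similarly for Rh via the mother's Rh distribution: P(Rh+) = 3/4.
Independent loci: 1/4 × 3/4 = 3/16.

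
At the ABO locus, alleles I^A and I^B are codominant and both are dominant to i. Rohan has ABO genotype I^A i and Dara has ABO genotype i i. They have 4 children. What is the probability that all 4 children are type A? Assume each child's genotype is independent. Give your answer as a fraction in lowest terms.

ABO cross I^A i × i i → 1/2 O, 1/2 A.
So P(type A) = 1/2 per child.
All 4 independent: (1/2)^4 = 1/16.

1/16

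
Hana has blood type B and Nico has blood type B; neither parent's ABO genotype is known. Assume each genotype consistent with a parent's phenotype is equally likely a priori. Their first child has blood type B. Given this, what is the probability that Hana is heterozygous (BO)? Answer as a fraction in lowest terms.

7/15

Possible genotypes: Hana ∈ {BB, BO}; Nico ∈ {BB, BO}.
Weight each parental genotype pair by prior × P(type-B child):
  BB × BB: posterior weight 4/15.
  BB × BO: posterior weight 4/15.
  BO × BB: posterior weight 4/15.
  BO × BO: posterior weight 1/5.
Sum the posterior weight over pairs where Hana is BO: 7/15.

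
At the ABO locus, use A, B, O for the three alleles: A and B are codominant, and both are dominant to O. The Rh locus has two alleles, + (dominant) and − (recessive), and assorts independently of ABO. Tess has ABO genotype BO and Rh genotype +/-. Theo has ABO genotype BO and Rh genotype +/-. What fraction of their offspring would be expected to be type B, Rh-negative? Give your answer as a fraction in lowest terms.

ABO cross BO × BO → offspring phenotypes: 1/4 O, 3/4 B.
Rh cross +/- × +/- → 3/4 Rh+, 1/4 Rh-.
Independent loci: P(type B, Rh-negative) = 3/4 × 1/4 = 3/16.

3/16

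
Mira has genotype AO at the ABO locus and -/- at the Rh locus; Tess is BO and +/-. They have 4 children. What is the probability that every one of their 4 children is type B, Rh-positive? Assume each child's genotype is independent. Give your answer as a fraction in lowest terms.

1/4096

ABO cross AO × BO → 1/4 O, 1/4 A, 1/4 B, 1/4 AB.
Rh cross -/- × +/- → 1/2 Rh+, 1/2 Rh-; so P(type B, Rh-positive) = 1/4 × 1/2 = 1/8 per child.
All 4 independent: (1/8)^4 = 1/4096.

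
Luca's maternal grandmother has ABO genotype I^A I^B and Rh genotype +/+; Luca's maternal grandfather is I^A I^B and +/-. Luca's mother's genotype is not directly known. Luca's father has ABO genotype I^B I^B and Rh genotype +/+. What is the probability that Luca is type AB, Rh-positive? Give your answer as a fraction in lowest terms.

1/2

Luca's mother's ABO genotype from I^A I^B × I^A I^B: 1/4 I^A I^A, 1/2 I^A I^B, 1/4 I^B I^B.
Crossing each possibility with the father I^B I^B and summing P(type AB): 1/4·1 + 1/2·1/2 + 1/4·0 = 1/2.
Similarly for Rh via the mother's Rh distribution: P(Rh+) = 1.
Independent loci: 1/2 × 1 = 1/2.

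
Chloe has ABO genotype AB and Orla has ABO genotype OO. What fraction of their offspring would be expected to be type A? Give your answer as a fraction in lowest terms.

1/2

ABO cross AB × OO → offspring phenotypes: 1/2 A, 1/2 B.
So P(type A) = 1/2.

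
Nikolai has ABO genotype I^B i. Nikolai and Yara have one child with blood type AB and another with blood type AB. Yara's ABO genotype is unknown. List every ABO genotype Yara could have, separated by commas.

For each candidate genotype of Yara, check whether crossing it with I^B i can produce every observed child phenotype.
  I^A I^A → possible child types {A, AB} ✓
  I^A I^B → possible child types {A, B, AB} ✓
  I^A i → possible child types {O, A, B, AB} ✓
  I^B I^B → possible child types {B} ✗
  I^B i → possible child types {O, B} ✗
  i i → possible child types {O, B} ✗

I^A I^A, I^A I^B, I^A i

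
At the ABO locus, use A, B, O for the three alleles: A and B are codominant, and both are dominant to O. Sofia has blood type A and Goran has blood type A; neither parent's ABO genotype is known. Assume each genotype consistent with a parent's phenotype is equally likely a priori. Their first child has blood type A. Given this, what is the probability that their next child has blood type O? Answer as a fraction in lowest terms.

Possible genotypes: Sofia ∈ {AA, AO}; Goran ∈ {AA, AO}.
Weight each parental genotype pair by prior × P(type-A child):
  AA × AA: posterior weight 4/15; P(next child type O) = 0.
  AA × AO: posterior weight 4/15; P(next child type O) = 0.
  AO × AA: posterior weight 4/15; P(next child type O) = 0.
  AO × AO: posterior weight 1/5; P(next child type O) = 1/4.
Weighted sum = 1/20.

1/20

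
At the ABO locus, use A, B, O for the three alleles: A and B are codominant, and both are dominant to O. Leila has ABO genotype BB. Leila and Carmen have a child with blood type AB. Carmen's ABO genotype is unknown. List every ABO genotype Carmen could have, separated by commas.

AA, AB, AO

For each candidate genotype of Carmen, check whether crossing it with BB can produce every observed child phenotype.
  AA → possible child types {AB} ✓
  AB → possible child types {B, AB} ✓
  AO → possible child types {B, AB} ✓
  BB → possible child types {B} ✗
  BO → possible child types {B} ✗
  OO → possible child types {B} ✗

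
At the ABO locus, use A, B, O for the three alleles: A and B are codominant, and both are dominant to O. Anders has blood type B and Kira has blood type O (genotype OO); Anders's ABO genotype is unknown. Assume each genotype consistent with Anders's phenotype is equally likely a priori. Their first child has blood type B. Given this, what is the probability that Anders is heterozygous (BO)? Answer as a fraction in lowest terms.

1/3

Possible genotypes: Anders ∈ {BB, BO}; Kira ∈ {OO}.
Weight each parental genotype pair by prior × P(type-B child):
  BB × OO: posterior weight 2/3.
  BO × OO: posterior weight 1/3.
Sum the posterior weight over pairs where Anders is BO: 1/3.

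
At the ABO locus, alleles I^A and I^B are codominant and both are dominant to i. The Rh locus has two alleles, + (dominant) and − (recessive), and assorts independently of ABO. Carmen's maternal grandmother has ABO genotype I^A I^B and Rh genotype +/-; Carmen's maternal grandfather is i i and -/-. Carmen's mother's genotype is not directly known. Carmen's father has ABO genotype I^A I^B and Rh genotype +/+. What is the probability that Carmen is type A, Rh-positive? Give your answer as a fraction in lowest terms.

3/8

Carmen's mother's ABO genotype from I^A I^B × i i: 1/2 I^A i, 1/2 I^B i.
Crossing each possibility with the father I^A I^B and summing P(type A): 1/2·1/2 + 1/2·1/4 = 3/8.
Similarly for Rh via the mother's Rh distribution: P(Rh+) = 1.
Independent loci: 3/8 × 1 = 3/8.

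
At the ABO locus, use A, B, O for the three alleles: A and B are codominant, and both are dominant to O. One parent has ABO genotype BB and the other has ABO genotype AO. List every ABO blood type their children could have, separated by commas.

Gametes from BB × AO give offspring ABO genotypes AB, BO, i.e. phenotypes B, AB.

B, AB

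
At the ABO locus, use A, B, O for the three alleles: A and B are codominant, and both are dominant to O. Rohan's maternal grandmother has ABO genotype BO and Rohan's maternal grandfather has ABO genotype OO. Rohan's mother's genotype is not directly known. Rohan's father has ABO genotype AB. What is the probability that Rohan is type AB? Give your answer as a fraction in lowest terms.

1/8

Rohan's mother's ABO genotype from BO × OO: 1/2 BO, 1/2 OO.
Crossing each possibility with the father AB and summing P(type AB): 1/2·1/4 + 1/2·0 = 1/8.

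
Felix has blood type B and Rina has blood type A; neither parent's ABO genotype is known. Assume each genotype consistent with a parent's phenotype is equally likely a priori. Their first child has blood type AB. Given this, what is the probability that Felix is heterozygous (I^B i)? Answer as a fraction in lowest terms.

1/3

Possible genotypes: Felix ∈ {I^B I^B, I^B i}; Rina ∈ {I^A I^A, I^A i}.
Weight each parental genotype pair by prior × P(type-AB child):
  I^B I^B × I^A I^A: posterior weight 4/9.
  I^B I^B × I^A i: posterior weight 2/9.
  I^B i × I^A I^A: posterior weight 2/9.
  I^B i × I^A i: posterior weight 1/9.
Sum the posterior weight over pairs where Felix is I^B i: 1/3.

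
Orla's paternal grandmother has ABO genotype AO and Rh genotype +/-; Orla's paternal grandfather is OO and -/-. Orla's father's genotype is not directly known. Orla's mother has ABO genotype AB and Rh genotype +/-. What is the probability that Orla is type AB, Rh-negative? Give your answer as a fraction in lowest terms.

3/64

Orla's father's ABO genotype from AO × OO: 1/2 AO, 1/2 OO.
Crossing each possibility with the mother AB and summing P(type AB): 1/2·1/4 + 1/2·0 = 1/8.
Similarly for Rh via the father's Rh distribution: P(Rh-) = 3/8.
Independent loci: 1/8 × 3/8 = 3/64.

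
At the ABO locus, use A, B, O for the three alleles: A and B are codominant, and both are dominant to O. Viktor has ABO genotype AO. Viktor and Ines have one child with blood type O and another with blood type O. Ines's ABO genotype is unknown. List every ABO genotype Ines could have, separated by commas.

AO, BO, OO

For each candidate genotype of Ines, check whether crossing it with AO can produce every observed child phenotype.
  AA → possible child types {A} ✗
  AB → possible child types {A, B, AB} ✗
  AO → possible child types {O, A} ✓
  BB → possible child types {B, AB} ✗
  BO → possible child types {O, A, B, AB} ✓
  OO → possible child types {O, A} ✓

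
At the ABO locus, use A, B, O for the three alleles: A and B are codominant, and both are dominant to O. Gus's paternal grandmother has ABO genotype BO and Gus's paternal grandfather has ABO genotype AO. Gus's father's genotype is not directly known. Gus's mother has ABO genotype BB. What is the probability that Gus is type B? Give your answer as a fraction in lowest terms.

Gus's father's ABO genotype from BO × AO: 1/4 AB, 1/4 AO, 1/4 BO, 1/4 OO.
Crossing each possibility with the mother BB and summing P(type B): 1/4·1/2 + 1/4·1/2 + 1/4·1 + 1/4·1 = 3/4.

3/4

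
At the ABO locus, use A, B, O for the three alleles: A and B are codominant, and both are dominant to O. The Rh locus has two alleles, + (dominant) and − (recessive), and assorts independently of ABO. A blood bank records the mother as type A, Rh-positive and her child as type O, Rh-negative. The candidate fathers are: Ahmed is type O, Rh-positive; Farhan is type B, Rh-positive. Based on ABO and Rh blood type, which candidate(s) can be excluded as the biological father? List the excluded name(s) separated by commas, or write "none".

none

A candidate is excluded only if no genotype consistent with his phenotype could produce a type O, Rh-negative child with a type A, Rh-positive mother.
Every candidate has at least one consistent genotype combination, so none can be excluded.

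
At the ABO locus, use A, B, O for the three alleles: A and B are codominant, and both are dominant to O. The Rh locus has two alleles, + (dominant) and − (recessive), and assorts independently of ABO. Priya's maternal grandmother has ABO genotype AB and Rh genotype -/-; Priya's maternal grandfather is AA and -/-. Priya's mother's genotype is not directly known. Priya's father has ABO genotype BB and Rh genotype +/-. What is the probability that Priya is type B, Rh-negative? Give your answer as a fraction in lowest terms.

Priya's mother's ABO genotype from AB × AA: 1/2 AA, 1/2 AB.
Crossing each possibility with the father BB and summing P(type B): 1/2·0 + 1/2·1/2 = 1/4.
Similarly for Rh via the mother's Rh distribution: P(Rh-) = 1/2.
Independent loci: 1/4 × 1/2 = 1/8.

1/8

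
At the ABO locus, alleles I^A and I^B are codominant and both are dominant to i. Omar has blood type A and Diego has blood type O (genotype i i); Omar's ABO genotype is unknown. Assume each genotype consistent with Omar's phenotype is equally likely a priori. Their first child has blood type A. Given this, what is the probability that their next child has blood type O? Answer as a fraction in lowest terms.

1/6

Possible genotypes: Omar ∈ {I^A I^A, I^A i}; Diego ∈ {i i}.
Weight each parental genotype pair by prior × P(type-A child):
  I^A I^A × i i: posterior weight 2/3; P(next child type O) = 0.
  I^A i × i i: posterior weight 1/3; P(next child type O) = 1/2.
Weighted sum = 1/6.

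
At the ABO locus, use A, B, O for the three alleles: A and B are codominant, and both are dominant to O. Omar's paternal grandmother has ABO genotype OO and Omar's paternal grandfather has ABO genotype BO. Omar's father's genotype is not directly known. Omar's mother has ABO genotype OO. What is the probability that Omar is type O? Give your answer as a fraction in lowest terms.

3/4

Omar's father's ABO genotype from OO × BO: 1/2 BO, 1/2 OO.
Crossing each possibility with the mother OO and summing P(type O): 1/2·1/2 + 1/2·1 = 3/4.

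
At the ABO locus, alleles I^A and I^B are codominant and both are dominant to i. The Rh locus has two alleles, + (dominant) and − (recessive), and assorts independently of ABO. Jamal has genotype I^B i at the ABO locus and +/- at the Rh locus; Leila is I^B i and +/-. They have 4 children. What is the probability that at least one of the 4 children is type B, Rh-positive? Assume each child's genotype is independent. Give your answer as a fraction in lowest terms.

63135/65536

ABO cross I^B i × I^B i → 1/4 O, 3/4 B.
Rh cross +/- × +/- → 3/4 Rh+, 1/4 Rh-; so P(type B, Rh-positive) = 3/4 × 3/4 = 9/16 per child.
P(none) = (7/16)^4 = 2401/65536; P(at least one) = 1 − 2401/65536 = 63135/65536.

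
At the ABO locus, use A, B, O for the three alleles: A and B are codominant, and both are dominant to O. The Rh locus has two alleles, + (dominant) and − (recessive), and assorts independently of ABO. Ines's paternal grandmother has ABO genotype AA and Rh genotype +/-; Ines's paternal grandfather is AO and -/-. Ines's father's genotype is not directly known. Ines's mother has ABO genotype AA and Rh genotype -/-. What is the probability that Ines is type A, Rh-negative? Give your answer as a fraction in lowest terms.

Ines's father's ABO genotype from AA × AO: 1/2 AA, 1/2 AO.
Crossing each possibility with the mother AA and summing P(type A): 1/2·1 + 1/2·1 = 1.
Similarly for Rh via the father's Rh distribution: P(Rh-) = 3/4.
Independent loci: 1 × 3/4 = 3/4.

3/4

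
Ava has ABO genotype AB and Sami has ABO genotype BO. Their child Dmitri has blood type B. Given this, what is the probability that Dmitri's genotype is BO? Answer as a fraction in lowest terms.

1/2

Cross AB × BO → 1/4 AB, 1/4 AO, 1/4 BB, 1/4 BO.
Type-B genotypes among offspring: BB (1/4), BO (1/4); total 1/2.
P(BO | type B) = (1/4) / (1/2) = 1/2.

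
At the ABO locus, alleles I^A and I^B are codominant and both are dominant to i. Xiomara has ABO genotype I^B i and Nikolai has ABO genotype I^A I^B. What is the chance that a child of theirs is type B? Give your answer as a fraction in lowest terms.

1/2

ABO cross I^B i × I^A I^B → offspring phenotypes: 1/4 A, 1/2 B, 1/4 AB.
So P(type B) = 1/2.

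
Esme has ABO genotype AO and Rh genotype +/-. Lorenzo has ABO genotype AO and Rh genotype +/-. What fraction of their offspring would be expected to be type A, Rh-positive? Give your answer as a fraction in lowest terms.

9/16

ABO cross AO × AO → offspring phenotypes: 1/4 O, 3/4 A.
Rh cross +/- × +/- → 3/4 Rh+, 1/4 Rh-.
Independent loci: P(type A, Rh-positive) = 3/4 × 3/4 = 9/16.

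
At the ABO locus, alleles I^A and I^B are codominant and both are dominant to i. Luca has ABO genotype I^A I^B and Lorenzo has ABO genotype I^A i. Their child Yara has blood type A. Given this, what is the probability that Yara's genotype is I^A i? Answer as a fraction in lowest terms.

Cross I^A I^B × I^A i → 1/4 I^A I^A, 1/4 I^A I^B, 1/4 I^A i, 1/4 I^B i.
Type-A genotypes among offspring: I^A I^A (1/4), I^A i (1/4); total 1/2.
P(I^A i | type A) = (1/4) / (1/2) = 1/2.

1/2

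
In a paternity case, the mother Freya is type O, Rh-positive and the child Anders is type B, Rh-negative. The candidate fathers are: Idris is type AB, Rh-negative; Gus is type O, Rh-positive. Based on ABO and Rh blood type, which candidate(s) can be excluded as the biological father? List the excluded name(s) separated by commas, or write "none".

Gus

A candidate is excluded only if no genotype consistent with his phenotype could produce a type B, Rh-negative child with a type O, Rh-positive mother.
Gus (type O, Rh+): no genotype consistent with that phenotype can produce a type-B Rh- child with a type-O mother.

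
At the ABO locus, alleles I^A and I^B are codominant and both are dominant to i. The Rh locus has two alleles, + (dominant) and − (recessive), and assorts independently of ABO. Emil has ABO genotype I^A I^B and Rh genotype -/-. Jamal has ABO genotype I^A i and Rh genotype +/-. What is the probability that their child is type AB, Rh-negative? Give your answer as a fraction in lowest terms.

ABO cross I^A I^B × I^A i → offspring phenotypes: 1/2 A, 1/4 B, 1/4 AB.
Rh cross -/- × +/- → 1/2 Rh+, 1/2 Rh-.
Independent loci: P(type AB, Rh-negative) = 1/4 × 1/2 = 1/8.

1/8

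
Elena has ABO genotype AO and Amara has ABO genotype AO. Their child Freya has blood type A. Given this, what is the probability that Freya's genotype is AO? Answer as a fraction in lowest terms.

Cross AO × AO → 1/4 AA, 1/2 AO, 1/4 OO.
Type-A genotypes among offspring: AA (1/4), AO (1/2); total 3/4.
P(AO | type A) = (1/2) / (3/4) = 2/3.

2/3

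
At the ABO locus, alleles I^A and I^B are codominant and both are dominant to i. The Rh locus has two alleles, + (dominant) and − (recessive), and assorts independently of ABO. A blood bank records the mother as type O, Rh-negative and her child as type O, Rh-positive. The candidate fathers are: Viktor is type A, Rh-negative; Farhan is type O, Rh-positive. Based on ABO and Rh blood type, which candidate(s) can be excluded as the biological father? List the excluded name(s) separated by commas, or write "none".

Viktor

A candidate is excluded only if no genotype consistent with his phenotype could produce a type O, Rh-positive child with a type O, Rh-negative mother.
Viktor (type A, Rh-): no genotype consistent with that phenotype can produce a type-O Rh+ child with a type-O mother.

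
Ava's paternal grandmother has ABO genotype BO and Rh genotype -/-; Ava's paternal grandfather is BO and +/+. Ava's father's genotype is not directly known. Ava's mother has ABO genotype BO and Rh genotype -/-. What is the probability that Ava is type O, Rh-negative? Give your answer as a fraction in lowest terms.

Ava's father's ABO genotype from BO × BO: 1/4 BB, 1/2 BO, 1/4 OO.
Crossing each possibility with the mother BO and summing P(type O): 1/4·0 + 1/2·1/4 + 1/4·1/2 = 1/4.
Similarly for Rh via the father's Rh distribution: P(Rh-) = 1/2.
Independent loci: 1/4 × 1/2 = 1/8.

1/8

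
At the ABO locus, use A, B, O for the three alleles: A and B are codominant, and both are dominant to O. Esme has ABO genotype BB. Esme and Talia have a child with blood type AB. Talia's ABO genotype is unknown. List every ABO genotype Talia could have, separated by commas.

For each candidate genotype of Talia, check whether crossing it with BB can produce every observed child phenotype.
  AA → possible child types {AB} ✓
  AB → possible child types {B, AB} ✓
  AO → possible child types {B, AB} ✓
  BB → possible child types {B} ✗
  BO → possible child types {B} ✗
  OO → possible child types {B} ✗

AA, AB, AO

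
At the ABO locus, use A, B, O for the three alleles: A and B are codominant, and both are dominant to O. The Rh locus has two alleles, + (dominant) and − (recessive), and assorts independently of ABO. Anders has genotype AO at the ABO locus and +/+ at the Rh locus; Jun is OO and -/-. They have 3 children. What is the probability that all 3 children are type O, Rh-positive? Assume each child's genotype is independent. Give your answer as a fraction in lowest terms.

1/8

ABO cross AO × OO → 1/2 O, 1/2 A.
Rh cross +/+ × -/- → 1 Rh+; so P(type O, Rh-positive) = 1/2 × 1 = 1/2 per child.
All 3 independent: (1/2)^3 = 1/8.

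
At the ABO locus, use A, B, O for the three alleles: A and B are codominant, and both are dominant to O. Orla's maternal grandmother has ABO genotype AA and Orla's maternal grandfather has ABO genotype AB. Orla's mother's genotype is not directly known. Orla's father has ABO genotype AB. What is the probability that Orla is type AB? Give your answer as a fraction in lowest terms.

Orla's mother's ABO genotype from AA × AB: 1/2 AA, 1/2 AB.
Crossing each possibility with the father AB and summing P(type AB): 1/2·1/2 + 1/2·1/2 = 1/2.

1/2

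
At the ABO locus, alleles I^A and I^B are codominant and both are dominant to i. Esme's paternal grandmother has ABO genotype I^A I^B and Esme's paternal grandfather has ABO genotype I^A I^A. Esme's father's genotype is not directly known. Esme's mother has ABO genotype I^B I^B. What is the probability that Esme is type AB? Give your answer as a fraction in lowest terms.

3/4

Esme's father's ABO genotype from I^A I^B × I^A I^A: 1/2 I^A I^A, 1/2 I^A I^B.
Crossing each possibility with the mother I^B I^B and summing P(type AB): 1/2·1 + 1/2·1/2 = 3/4.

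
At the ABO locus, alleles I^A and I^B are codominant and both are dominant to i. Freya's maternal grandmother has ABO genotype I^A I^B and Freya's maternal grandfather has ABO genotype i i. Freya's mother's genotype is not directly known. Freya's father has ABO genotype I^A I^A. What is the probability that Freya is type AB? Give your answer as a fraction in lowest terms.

Freya's mother's ABO genotype from I^A I^B × i i: 1/2 I^A i, 1/2 I^B i.
Crossing each possibility with the father I^A I^A and summing P(type AB): 1/2·0 + 1/2·1/2 = 1/4.

1/4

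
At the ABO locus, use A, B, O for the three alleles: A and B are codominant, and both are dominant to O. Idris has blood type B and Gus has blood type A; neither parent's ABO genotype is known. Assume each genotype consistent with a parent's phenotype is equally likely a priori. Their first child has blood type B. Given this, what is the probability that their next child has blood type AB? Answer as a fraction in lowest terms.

5/12

Possible genotypes: Idris ∈ {BB, BO}; Gus ∈ {AA, AO}.
Weight each parental genotype pair by prior × P(type-B child):
  BB × AO: posterior weight 2/3; P(next child type AB) = 1/2.
  BO × AO: posterior weight 1/3; P(next child type AB) = 1/4.
Weighted sum = 5/12.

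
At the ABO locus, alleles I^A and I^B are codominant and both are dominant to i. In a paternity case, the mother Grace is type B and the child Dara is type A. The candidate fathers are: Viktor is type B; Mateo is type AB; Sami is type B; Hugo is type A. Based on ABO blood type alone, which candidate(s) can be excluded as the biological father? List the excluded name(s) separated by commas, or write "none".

Viktor, Sami

A candidate is excluded only if no genotype consistent with his phenotype could produce a type A child with a type B mother.
Viktor (type B): no genotype consistent with that phenotype can produce a type-A child with a type-B mother.
Sami (type B): no genotype consistent with that phenotype can produce a type-A child with a type-B mother.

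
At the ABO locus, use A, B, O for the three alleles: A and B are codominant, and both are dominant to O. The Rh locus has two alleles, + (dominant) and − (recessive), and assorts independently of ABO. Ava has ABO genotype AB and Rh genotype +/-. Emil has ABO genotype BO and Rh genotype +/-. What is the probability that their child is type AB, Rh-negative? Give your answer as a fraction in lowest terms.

1/16

ABO cross AB × BO → offspring phenotypes: 1/4 A, 1/2 B, 1/4 AB.
Rh cross +/- × +/- → 3/4 Rh+, 1/4 Rh-.
Independent loci: P(type AB, Rh-negative) = 1/4 × 1/4 = 1/16.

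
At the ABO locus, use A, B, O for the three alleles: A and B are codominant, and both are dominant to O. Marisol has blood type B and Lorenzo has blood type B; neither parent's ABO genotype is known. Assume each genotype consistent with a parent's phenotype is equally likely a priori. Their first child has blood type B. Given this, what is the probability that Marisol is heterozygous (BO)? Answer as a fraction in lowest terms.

7/15

Possible genotypes: Marisol ∈ {BB, BO}; Lorenzo ∈ {BB, BO}.
Weight each parental genotype pair by prior × P(type-B child):
  BB × BB: posterior weight 4/15.
  BB × BO: posterior weight 4/15.
  BO × BB: posterior weight 4/15.
  BO × BO: posterior weight 1/5.
Sum the posterior weight over pairs where Marisol is BO: 7/15.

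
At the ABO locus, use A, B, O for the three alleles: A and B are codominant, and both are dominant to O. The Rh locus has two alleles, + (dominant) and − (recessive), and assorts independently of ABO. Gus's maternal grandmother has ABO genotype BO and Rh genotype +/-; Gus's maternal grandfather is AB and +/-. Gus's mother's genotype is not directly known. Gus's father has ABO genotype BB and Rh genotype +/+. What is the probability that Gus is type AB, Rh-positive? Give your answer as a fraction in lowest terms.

Gus's mother's ABO genotype from BO × AB: 1/4 AB, 1/4 AO, 1/4 BB, 1/4 BO.
Crossing each possibility with the father BB and summing P(type AB): 1/4·1/2 + 1/4·1/2 + 1/4·0 + 1/4·0 = 1/4.
Similarly for Rh via the mother's Rh distribution: P(Rh+) = 1.
Independent loci: 1/4 × 1 = 1/4.

1/4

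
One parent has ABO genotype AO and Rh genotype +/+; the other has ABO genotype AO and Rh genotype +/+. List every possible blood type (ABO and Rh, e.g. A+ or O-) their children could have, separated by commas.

O+, A+

Gametes from AO × AO give offspring ABO genotypes AA, AO, OO, i.e. phenotypes O, A.
Rh cross +/+ × +/+ → phenotypes Rh+.
Combining independently: O+, A+.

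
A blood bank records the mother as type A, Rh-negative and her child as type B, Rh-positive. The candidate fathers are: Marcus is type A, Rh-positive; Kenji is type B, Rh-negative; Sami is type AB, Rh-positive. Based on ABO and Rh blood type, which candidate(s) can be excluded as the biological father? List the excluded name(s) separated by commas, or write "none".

A candidate is excluded only if no genotype consistent with his phenotype could produce a type B, Rh-positive child with a type A, Rh-negative mother.
Marcus (type A, Rh+): no genotype consistent with that phenotype can produce a type-B Rh+ child with a type-A mother.
Kenji (type B, Rh-): no genotype consistent with that phenotype can produce a type-B Rh+ child with a type-A mother.

Marcus, Kenji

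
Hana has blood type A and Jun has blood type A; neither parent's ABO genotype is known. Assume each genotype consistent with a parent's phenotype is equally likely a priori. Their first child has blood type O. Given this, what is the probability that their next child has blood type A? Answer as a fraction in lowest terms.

Possible genotypes: Hana ∈ {AA, AO}; Jun ∈ {AA, AO}.
Weight each parental genotype pair by prior × P(type-O child):
  AO × AO: posterior weight 1; P(next child type A) = 3/4.
Weighted sum = 3/4.

3/4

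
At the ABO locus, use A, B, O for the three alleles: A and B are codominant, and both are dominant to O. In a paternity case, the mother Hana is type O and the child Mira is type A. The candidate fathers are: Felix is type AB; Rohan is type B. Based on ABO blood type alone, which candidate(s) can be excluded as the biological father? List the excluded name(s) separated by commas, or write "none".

A candidate is excluded only if no genotype consistent with his phenotype could produce a type A child with a type O mother.
Rohan (type B): no genotype consistent with that phenotype can produce a type-A child with a type-O mother.

Rohan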